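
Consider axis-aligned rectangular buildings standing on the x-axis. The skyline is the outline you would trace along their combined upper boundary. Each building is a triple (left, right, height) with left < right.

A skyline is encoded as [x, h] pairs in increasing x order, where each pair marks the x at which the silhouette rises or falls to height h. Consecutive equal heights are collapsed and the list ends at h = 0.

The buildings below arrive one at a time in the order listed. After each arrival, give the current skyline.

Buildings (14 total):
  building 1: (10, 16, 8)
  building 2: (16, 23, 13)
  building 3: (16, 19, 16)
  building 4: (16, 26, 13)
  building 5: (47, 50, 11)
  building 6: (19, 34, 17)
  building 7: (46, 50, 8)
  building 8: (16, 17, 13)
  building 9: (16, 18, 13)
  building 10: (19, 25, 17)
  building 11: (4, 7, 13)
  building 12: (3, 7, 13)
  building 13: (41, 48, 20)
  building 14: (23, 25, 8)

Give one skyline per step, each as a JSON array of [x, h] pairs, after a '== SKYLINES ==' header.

== SKYLINES ==
[[10,8],[16,0]]
[[10,8],[16,13],[23,0]]
[[10,8],[16,16],[19,13],[23,0]]
[[10,8],[16,16],[19,13],[26,0]]
[[10,8],[16,16],[19,13],[26,0],[47,11],[50,0]]
[[10,8],[16,16],[19,17],[34,0],[47,11],[50,0]]
[[10,8],[16,16],[19,17],[34,0],[46,8],[47,11],[50,0]]
[[10,8],[16,16],[19,17],[34,0],[46,8],[47,11],[50,0]]
[[10,8],[16,16],[19,17],[34,0],[46,8],[47,11],[50,0]]
[[10,8],[16,16],[19,17],[34,0],[46,8],[47,11],[50,0]]
[[4,13],[7,0],[10,8],[16,16],[19,17],[34,0],[46,8],[47,11],[50,0]]
[[3,13],[7,0],[10,8],[16,16],[19,17],[34,0],[46,8],[47,11],[50,0]]
[[3,13],[7,0],[10,8],[16,16],[19,17],[34,0],[41,20],[48,11],[50,0]]
[[3,13],[7,0],[10,8],[16,16],[19,17],[34,0],[41,20],[48,11],[50,0]]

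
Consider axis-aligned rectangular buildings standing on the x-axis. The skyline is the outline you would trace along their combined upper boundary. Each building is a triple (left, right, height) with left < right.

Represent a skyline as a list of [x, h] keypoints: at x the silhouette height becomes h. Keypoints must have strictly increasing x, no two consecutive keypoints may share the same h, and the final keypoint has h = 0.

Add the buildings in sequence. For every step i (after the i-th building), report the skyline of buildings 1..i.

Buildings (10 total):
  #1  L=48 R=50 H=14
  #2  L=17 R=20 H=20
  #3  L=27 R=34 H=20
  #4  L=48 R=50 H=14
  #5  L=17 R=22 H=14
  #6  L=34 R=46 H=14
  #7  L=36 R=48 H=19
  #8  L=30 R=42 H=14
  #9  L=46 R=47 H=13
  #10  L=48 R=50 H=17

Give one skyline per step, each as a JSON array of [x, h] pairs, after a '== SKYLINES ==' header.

== SKYLINES ==
[[48,14],[50,0]]
[[17,20],[20,0],[48,14],[50,0]]
[[17,20],[20,0],[27,20],[34,0],[48,14],[50,0]]
[[17,20],[20,0],[27,20],[34,0],[48,14],[50,0]]
[[17,20],[20,14],[22,0],[27,20],[34,0],[48,14],[50,0]]
[[17,20],[20,14],[22,0],[27,20],[34,14],[46,0],[48,14],[50,0]]
[[17,20],[20,14],[22,0],[27,20],[34,14],[36,19],[48,14],[50,0]]
[[17,20],[20,14],[22,0],[27,20],[34,14],[36,19],[48,14],[50,0]]
[[17,20],[20,14],[22,0],[27,20],[34,14],[36,19],[48,14],[50,0]]
[[17,20],[20,14],[22,0],[27,20],[34,14],[36,19],[48,17],[50,0]]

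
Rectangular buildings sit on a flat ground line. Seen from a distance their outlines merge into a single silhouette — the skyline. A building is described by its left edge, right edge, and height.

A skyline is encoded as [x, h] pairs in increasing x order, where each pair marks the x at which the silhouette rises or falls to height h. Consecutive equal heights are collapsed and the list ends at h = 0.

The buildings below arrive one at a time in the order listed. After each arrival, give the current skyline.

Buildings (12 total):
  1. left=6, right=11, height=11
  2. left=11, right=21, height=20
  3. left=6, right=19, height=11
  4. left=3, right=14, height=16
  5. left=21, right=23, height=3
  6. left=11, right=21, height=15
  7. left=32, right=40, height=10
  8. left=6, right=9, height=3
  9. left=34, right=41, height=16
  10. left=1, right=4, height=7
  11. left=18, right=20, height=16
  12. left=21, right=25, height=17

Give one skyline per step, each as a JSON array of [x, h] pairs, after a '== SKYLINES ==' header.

== SKYLINES ==
[[6,11],[11,0]]
[[6,11],[11,20],[21,0]]
[[6,11],[11,20],[21,0]]
[[3,16],[11,20],[21,0]]
[[3,16],[11,20],[21,3],[23,0]]
[[3,16],[11,20],[21,3],[23,0]]
[[3,16],[11,20],[21,3],[23,0],[32,10],[40,0]]
[[3,16],[11,20],[21,3],[23,0],[32,10],[40,0]]
[[3,16],[11,20],[21,3],[23,0],[32,10],[34,16],[41,0]]
[[1,7],[3,16],[11,20],[21,3],[23,0],[32,10],[34,16],[41,0]]
[[1,7],[3,16],[11,20],[21,3],[23,0],[32,10],[34,16],[41,0]]
[[1,7],[3,16],[11,20],[21,17],[25,0],[32,10],[34,16],[41,0]]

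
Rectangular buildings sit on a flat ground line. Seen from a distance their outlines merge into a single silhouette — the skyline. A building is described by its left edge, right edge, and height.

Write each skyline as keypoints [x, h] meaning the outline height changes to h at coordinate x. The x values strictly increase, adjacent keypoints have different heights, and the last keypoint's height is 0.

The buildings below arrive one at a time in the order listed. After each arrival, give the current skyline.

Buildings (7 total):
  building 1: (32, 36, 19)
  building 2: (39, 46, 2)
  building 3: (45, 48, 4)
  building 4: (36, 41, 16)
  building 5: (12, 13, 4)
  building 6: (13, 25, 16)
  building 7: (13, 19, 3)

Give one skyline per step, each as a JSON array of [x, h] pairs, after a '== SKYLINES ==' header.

== SKYLINES ==
[[32,19],[36,0]]
[[32,19],[36,0],[39,2],[46,0]]
[[32,19],[36,0],[39,2],[45,4],[48,0]]
[[32,19],[36,16],[41,2],[45,4],[48,0]]
[[12,4],[13,0],[32,19],[36,16],[41,2],[45,4],[48,0]]
[[12,4],[13,16],[25,0],[32,19],[36,16],[41,2],[45,4],[48,0]]
[[12,4],[13,16],[25,0],[32,19],[36,16],[41,2],[45,4],[48,0]]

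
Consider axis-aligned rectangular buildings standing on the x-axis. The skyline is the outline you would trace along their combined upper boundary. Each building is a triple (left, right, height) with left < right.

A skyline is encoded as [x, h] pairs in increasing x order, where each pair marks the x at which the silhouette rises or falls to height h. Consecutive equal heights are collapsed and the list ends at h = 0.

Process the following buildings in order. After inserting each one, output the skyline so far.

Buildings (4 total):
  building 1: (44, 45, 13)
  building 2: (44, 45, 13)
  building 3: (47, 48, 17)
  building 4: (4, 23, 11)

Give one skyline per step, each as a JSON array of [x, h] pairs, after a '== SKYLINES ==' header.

== SKYLINES ==
[[44,13],[45,0]]
[[44,13],[45,0]]
[[44,13],[45,0],[47,17],[48,0]]
[[4,11],[23,0],[44,13],[45,0],[47,17],[48,0]]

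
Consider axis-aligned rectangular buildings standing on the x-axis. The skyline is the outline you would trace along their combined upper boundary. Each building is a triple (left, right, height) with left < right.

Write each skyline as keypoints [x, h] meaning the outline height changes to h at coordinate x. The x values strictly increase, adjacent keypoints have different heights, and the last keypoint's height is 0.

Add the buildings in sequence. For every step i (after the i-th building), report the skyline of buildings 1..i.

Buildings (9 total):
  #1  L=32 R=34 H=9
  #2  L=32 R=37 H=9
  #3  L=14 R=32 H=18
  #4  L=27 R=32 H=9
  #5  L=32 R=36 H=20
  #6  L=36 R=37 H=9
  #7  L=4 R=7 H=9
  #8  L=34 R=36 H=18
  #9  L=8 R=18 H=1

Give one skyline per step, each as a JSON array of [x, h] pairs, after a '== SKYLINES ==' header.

== SKYLINES ==
[[32,9],[34,0]]
[[32,9],[37,0]]
[[14,18],[32,9],[37,0]]
[[14,18],[32,9],[37,0]]
[[14,18],[32,20],[36,9],[37,0]]
[[14,18],[32,20],[36,9],[37,0]]
[[4,9],[7,0],[14,18],[32,20],[36,9],[37,0]]
[[4,9],[7,0],[14,18],[32,20],[36,9],[37,0]]
[[4,9],[7,0],[8,1],[14,18],[32,20],[36,9],[37,0]]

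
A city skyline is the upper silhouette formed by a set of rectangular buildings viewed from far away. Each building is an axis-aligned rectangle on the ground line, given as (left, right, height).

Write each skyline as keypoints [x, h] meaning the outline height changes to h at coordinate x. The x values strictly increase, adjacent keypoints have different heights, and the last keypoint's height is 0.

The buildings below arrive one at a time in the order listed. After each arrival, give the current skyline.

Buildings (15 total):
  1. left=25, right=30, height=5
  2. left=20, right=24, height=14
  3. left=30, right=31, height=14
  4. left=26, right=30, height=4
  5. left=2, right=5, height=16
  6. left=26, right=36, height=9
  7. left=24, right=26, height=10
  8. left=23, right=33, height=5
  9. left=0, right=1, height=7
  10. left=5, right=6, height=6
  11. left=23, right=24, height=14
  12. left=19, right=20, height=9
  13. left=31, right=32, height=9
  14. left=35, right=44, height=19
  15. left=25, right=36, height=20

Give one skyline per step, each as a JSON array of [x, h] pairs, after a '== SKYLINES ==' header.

== SKYLINES ==
[[25,5],[30,0]]
[[20,14],[24,0],[25,5],[30,0]]
[[20,14],[24,0],[25,5],[30,14],[31,0]]
[[20,14],[24,0],[25,5],[30,14],[31,0]]
[[2,16],[5,0],[20,14],[24,0],[25,5],[30,14],[31,0]]
[[2,16],[5,0],[20,14],[24,0],[25,5],[26,9],[30,14],[31,9],[36,0]]
[[2,16],[5,0],[20,14],[24,10],[26,9],[30,14],[31,9],[36,0]]
[[2,16],[5,0],[20,14],[24,10],[26,9],[30,14],[31,9],[36,0]]
[[0,7],[1,0],[2,16],[5,0],[20,14],[24,10],[26,9],[30,14],[31,9],[36,0]]
[[0,7],[1,0],[2,16],[5,6],[6,0],[20,14],[24,10],[26,9],[30,14],[31,9],[36,0]]
[[0,7],[1,0],[2,16],[5,6],[6,0],[20,14],[24,10],[26,9],[30,14],[31,9],[36,0]]
[[0,7],[1,0],[2,16],[5,6],[6,0],[19,9],[20,14],[24,10],[26,9],[30,14],[31,9],[36,0]]
[[0,7],[1,0],[2,16],[5,6],[6,0],[19,9],[20,14],[24,10],[26,9],[30,14],[31,9],[36,0]]
[[0,7],[1,0],[2,16],[5,6],[6,0],[19,9],[20,14],[24,10],[26,9],[30,14],[31,9],[35,19],[44,0]]
[[0,7],[1,0],[2,16],[5,6],[6,0],[19,9],[20,14],[24,10],[25,20],[36,19],[44,0]]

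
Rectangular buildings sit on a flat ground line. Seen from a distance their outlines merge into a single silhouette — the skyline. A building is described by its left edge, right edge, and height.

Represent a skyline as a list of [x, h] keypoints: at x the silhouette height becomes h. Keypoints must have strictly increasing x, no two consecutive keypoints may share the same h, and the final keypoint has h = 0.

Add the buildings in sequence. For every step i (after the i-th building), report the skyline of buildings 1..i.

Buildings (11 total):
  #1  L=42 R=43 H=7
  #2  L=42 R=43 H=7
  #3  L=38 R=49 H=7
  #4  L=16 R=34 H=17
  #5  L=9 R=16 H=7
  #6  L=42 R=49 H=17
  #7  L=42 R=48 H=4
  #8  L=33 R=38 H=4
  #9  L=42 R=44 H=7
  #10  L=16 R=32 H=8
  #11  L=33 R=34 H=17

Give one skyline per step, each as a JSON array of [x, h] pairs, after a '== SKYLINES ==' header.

== SKYLINES ==
[[42,7],[43,0]]
[[42,7],[43,0]]
[[38,7],[49,0]]
[[16,17],[34,0],[38,7],[49,0]]
[[9,7],[16,17],[34,0],[38,7],[49,0]]
[[9,7],[16,17],[34,0],[38,7],[42,17],[49,0]]
[[9,7],[16,17],[34,0],[38,7],[42,17],[49,0]]
[[9,7],[16,17],[34,4],[38,7],[42,17],[49,0]]
[[9,7],[16,17],[34,4],[38,7],[42,17],[49,0]]
[[9,7],[16,17],[34,4],[38,7],[42,17],[49,0]]
[[9,7],[16,17],[34,4],[38,7],[42,17],[49,0]]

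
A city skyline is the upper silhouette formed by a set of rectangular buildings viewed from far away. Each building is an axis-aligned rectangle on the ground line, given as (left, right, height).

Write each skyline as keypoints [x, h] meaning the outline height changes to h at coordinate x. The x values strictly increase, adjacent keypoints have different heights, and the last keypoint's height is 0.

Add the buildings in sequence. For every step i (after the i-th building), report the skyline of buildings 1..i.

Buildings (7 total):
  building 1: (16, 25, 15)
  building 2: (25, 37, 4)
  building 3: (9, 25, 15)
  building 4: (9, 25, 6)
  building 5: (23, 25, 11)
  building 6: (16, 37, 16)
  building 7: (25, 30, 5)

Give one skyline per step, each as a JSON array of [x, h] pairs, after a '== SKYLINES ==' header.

== SKYLINES ==
[[16,15],[25,0]]
[[16,15],[25,4],[37,0]]
[[9,15],[25,4],[37,0]]
[[9,15],[25,4],[37,0]]
[[9,15],[25,4],[37,0]]
[[9,15],[16,16],[37,0]]
[[9,15],[16,16],[37,0]]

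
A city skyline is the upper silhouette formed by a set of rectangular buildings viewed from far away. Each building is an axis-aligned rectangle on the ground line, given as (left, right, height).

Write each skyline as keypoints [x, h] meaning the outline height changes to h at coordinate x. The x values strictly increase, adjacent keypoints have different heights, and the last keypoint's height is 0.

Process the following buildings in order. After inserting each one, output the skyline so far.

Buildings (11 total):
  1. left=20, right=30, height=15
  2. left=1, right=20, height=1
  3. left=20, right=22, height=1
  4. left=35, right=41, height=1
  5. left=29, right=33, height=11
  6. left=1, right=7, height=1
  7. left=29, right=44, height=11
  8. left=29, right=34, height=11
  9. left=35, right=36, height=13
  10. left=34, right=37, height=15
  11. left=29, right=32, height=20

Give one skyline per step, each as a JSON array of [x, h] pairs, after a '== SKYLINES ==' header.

== SKYLINES ==
[[20,15],[30,0]]
[[1,1],[20,15],[30,0]]
[[1,1],[20,15],[30,0]]
[[1,1],[20,15],[30,0],[35,1],[41,0]]
[[1,1],[20,15],[30,11],[33,0],[35,1],[41,0]]
[[1,1],[20,15],[30,11],[33,0],[35,1],[41,0]]
[[1,1],[20,15],[30,11],[44,0]]
[[1,1],[20,15],[30,11],[44,0]]
[[1,1],[20,15],[30,11],[35,13],[36,11],[44,0]]
[[1,1],[20,15],[30,11],[34,15],[37,11],[44,0]]
[[1,1],[20,15],[29,20],[32,11],[34,15],[37,11],[44,0]]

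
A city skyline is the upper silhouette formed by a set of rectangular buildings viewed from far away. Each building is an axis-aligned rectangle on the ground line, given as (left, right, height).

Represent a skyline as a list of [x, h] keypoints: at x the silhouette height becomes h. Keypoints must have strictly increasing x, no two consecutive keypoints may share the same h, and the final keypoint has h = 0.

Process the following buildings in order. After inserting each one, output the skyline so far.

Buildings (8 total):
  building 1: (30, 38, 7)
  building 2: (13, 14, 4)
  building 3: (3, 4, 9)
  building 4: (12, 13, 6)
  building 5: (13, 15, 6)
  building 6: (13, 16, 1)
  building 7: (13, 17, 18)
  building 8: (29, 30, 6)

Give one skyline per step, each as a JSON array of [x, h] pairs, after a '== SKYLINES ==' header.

== SKYLINES ==
[[30,7],[38,0]]
[[13,4],[14,0],[30,7],[38,0]]
[[3,9],[4,0],[13,4],[14,0],[30,7],[38,0]]
[[3,9],[4,0],[12,6],[13,4],[14,0],[30,7],[38,0]]
[[3,9],[4,0],[12,6],[15,0],[30,7],[38,0]]
[[3,9],[4,0],[12,6],[15,1],[16,0],[30,7],[38,0]]
[[3,9],[4,0],[12,6],[13,18],[17,0],[30,7],[38,0]]
[[3,9],[4,0],[12,6],[13,18],[17,0],[29,6],[30,7],[38,0]]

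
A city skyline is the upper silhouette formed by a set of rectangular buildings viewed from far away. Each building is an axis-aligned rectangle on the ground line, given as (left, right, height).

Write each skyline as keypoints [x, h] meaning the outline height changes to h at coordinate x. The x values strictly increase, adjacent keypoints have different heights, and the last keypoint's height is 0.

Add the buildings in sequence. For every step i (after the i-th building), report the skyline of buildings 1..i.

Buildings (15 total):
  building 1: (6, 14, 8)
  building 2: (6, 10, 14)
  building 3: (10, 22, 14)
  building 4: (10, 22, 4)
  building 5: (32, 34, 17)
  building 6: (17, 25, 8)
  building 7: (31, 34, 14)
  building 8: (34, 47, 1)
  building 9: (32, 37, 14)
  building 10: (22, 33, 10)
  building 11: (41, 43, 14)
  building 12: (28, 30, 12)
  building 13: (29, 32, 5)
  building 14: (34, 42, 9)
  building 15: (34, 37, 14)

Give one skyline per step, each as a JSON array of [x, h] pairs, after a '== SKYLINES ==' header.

== SKYLINES ==
[[6,8],[14,0]]
[[6,14],[10,8],[14,0]]
[[6,14],[22,0]]
[[6,14],[22,0]]
[[6,14],[22,0],[32,17],[34,0]]
[[6,14],[22,8],[25,0],[32,17],[34,0]]
[[6,14],[22,8],[25,0],[31,14],[32,17],[34,0]]
[[6,14],[22,8],[25,0],[31,14],[32,17],[34,1],[47,0]]
[[6,14],[22,8],[25,0],[31,14],[32,17],[34,14],[37,1],[47,0]]
[[6,14],[22,10],[31,14],[32,17],[34,14],[37,1],[47,0]]
[[6,14],[22,10],[31,14],[32,17],[34,14],[37,1],[41,14],[43,1],[47,0]]
[[6,14],[22,10],[28,12],[30,10],[31,14],[32,17],[34,14],[37,1],[41,14],[43,1],[47,0]]
[[6,14],[22,10],[28,12],[30,10],[31,14],[32,17],[34,14],[37,1],[41,14],[43,1],[47,0]]
[[6,14],[22,10],[28,12],[30,10],[31,14],[32,17],[34,14],[37,9],[41,14],[43,1],[47,0]]
[[6,14],[22,10],[28,12],[30,10],[31,14],[32,17],[34,14],[37,9],[41,14],[43,1],[47,0]]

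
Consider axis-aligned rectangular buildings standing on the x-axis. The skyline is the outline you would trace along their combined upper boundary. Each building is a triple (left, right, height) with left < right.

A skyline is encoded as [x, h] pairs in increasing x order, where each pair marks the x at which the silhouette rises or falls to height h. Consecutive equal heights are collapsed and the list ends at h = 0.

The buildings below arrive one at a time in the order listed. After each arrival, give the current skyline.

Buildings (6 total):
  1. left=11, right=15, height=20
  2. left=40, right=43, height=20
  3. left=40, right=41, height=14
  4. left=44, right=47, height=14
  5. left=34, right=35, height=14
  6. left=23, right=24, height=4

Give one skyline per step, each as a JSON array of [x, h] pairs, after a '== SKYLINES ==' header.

== SKYLINES ==
[[11,20],[15,0]]
[[11,20],[15,0],[40,20],[43,0]]
[[11,20],[15,0],[40,20],[43,0]]
[[11,20],[15,0],[40,20],[43,0],[44,14],[47,0]]
[[11,20],[15,0],[34,14],[35,0],[40,20],[43,0],[44,14],[47,0]]
[[11,20],[15,0],[23,4],[24,0],[34,14],[35,0],[40,20],[43,0],[44,14],[47,0]]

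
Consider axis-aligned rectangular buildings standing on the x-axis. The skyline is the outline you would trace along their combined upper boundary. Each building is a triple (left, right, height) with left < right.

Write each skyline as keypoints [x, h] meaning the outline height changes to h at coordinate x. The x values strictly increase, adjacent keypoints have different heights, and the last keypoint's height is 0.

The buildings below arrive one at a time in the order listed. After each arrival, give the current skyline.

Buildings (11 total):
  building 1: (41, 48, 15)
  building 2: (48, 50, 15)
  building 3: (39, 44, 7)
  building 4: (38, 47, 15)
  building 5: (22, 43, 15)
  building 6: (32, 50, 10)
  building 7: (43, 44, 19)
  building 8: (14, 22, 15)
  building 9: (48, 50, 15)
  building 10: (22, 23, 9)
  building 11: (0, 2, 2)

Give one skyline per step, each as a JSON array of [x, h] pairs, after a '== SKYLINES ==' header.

== SKYLINES ==
[[41,15],[48,0]]
[[41,15],[50,0]]
[[39,7],[41,15],[50,0]]
[[38,15],[50,0]]
[[22,15],[50,0]]
[[22,15],[50,0]]
[[22,15],[43,19],[44,15],[50,0]]
[[14,15],[43,19],[44,15],[50,0]]
[[14,15],[43,19],[44,15],[50,0]]
[[14,15],[43,19],[44,15],[50,0]]
[[0,2],[2,0],[14,15],[43,19],[44,15],[50,0]]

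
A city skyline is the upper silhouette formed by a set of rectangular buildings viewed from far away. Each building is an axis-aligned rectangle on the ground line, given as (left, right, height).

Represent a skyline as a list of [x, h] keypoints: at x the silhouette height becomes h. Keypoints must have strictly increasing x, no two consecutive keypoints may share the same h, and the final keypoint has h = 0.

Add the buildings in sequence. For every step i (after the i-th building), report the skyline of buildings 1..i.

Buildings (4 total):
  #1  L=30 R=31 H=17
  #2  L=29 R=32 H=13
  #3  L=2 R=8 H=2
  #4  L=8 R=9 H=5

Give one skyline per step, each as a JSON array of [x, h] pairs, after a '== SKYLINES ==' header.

== SKYLINES ==
[[30,17],[31,0]]
[[29,13],[30,17],[31,13],[32,0]]
[[2,2],[8,0],[29,13],[30,17],[31,13],[32,0]]
[[2,2],[8,5],[9,0],[29,13],[30,17],[31,13],[32,0]]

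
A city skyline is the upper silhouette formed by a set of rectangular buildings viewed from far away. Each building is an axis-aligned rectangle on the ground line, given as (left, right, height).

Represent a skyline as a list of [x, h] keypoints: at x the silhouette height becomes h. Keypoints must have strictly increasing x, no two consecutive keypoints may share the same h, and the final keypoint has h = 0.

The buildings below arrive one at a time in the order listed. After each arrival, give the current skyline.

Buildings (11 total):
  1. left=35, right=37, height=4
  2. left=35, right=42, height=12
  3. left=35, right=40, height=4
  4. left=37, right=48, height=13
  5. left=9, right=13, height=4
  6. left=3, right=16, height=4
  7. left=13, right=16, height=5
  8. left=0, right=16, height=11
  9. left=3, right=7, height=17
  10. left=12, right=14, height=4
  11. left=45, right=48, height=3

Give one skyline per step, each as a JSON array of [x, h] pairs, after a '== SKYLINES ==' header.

== SKYLINES ==
[[35,4],[37,0]]
[[35,12],[42,0]]
[[35,12],[42,0]]
[[35,12],[37,13],[48,0]]
[[9,4],[13,0],[35,12],[37,13],[48,0]]
[[3,4],[16,0],[35,12],[37,13],[48,0]]
[[3,4],[13,5],[16,0],[35,12],[37,13],[48,0]]
[[0,11],[16,0],[35,12],[37,13],[48,0]]
[[0,11],[3,17],[7,11],[16,0],[35,12],[37,13],[48,0]]
[[0,11],[3,17],[7,11],[16,0],[35,12],[37,13],[48,0]]
[[0,11],[3,17],[7,11],[16,0],[35,12],[37,13],[48,0]]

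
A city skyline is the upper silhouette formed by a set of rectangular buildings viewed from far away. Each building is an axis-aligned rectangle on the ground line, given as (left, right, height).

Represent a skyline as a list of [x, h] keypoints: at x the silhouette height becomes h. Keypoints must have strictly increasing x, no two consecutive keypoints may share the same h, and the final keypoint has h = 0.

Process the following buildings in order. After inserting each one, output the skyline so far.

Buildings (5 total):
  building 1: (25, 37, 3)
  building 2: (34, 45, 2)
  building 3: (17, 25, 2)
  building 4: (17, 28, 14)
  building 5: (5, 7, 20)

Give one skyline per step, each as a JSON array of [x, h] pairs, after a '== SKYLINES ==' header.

== SKYLINES ==
[[25,3],[37,0]]
[[25,3],[37,2],[45,0]]
[[17,2],[25,3],[37,2],[45,0]]
[[17,14],[28,3],[37,2],[45,0]]
[[5,20],[7,0],[17,14],[28,3],[37,2],[45,0]]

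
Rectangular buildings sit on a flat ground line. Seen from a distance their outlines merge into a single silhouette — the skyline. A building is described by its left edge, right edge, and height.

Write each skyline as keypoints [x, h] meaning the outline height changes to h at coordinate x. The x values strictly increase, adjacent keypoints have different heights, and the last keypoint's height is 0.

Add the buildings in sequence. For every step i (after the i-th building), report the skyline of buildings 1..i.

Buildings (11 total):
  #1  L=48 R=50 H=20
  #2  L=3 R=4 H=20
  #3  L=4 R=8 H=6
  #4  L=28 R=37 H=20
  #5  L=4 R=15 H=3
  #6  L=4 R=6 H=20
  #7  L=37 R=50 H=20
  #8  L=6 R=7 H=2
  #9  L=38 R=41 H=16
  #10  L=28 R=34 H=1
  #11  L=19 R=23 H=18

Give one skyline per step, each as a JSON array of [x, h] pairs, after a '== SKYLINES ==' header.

== SKYLINES ==
[[48,20],[50,0]]
[[3,20],[4,0],[48,20],[50,0]]
[[3,20],[4,6],[8,0],[48,20],[50,0]]
[[3,20],[4,6],[8,0],[28,20],[37,0],[48,20],[50,0]]
[[3,20],[4,6],[8,3],[15,0],[28,20],[37,0],[48,20],[50,0]]
[[3,20],[6,6],[8,3],[15,0],[28,20],[37,0],[48,20],[50,0]]
[[3,20],[6,6],[8,3],[15,0],[28,20],[50,0]]
[[3,20],[6,6],[8,3],[15,0],[28,20],[50,0]]
[[3,20],[6,6],[8,3],[15,0],[28,20],[50,0]]
[[3,20],[6,6],[8,3],[15,0],[28,20],[50,0]]
[[3,20],[6,6],[8,3],[15,0],[19,18],[23,0],[28,20],[50,0]]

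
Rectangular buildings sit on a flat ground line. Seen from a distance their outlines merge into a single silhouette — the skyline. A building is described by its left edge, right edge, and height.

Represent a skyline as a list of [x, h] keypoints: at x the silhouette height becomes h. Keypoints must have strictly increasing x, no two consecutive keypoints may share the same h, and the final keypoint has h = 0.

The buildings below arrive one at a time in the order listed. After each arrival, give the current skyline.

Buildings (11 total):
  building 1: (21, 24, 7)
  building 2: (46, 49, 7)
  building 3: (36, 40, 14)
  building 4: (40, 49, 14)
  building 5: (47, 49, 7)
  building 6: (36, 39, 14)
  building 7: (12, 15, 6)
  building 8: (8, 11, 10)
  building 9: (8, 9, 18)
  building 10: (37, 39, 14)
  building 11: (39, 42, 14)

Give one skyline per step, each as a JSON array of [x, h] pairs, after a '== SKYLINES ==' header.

== SKYLINES ==
[[21,7],[24,0]]
[[21,7],[24,0],[46,7],[49,0]]
[[21,7],[24,0],[36,14],[40,0],[46,7],[49,0]]
[[21,7],[24,0],[36,14],[49,0]]
[[21,7],[24,0],[36,14],[49,0]]
[[21,7],[24,0],[36,14],[49,0]]
[[12,6],[15,0],[21,7],[24,0],[36,14],[49,0]]
[[8,10],[11,0],[12,6],[15,0],[21,7],[24,0],[36,14],[49,0]]
[[8,18],[9,10],[11,0],[12,6],[15,0],[21,7],[24,0],[36,14],[49,0]]
[[8,18],[9,10],[11,0],[12,6],[15,0],[21,7],[24,0],[36,14],[49,0]]
[[8,18],[9,10],[11,0],[12,6],[15,0],[21,7],[24,0],[36,14],[49,0]]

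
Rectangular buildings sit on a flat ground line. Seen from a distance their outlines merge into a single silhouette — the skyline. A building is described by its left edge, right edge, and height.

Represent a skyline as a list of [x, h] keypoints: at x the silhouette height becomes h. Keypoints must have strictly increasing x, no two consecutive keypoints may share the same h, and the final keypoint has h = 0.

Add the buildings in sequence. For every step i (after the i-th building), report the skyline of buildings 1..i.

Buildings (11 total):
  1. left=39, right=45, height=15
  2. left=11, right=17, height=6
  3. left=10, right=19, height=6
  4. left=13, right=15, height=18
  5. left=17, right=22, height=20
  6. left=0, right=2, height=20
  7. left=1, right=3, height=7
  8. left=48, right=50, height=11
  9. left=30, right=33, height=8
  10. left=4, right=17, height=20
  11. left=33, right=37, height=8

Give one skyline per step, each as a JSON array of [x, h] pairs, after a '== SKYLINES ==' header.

== SKYLINES ==
[[39,15],[45,0]]
[[11,6],[17,0],[39,15],[45,0]]
[[10,6],[19,0],[39,15],[45,0]]
[[10,6],[13,18],[15,6],[19,0],[39,15],[45,0]]
[[10,6],[13,18],[15,6],[17,20],[22,0],[39,15],[45,0]]
[[0,20],[2,0],[10,6],[13,18],[15,6],[17,20],[22,0],[39,15],[45,0]]
[[0,20],[2,7],[3,0],[10,6],[13,18],[15,6],[17,20],[22,0],[39,15],[45,0]]
[[0,20],[2,7],[3,0],[10,6],[13,18],[15,6],[17,20],[22,0],[39,15],[45,0],[48,11],[50,0]]
[[0,20],[2,7],[3,0],[10,6],[13,18],[15,6],[17,20],[22,0],[30,8],[33,0],[39,15],[45,0],[48,11],[50,0]]
[[0,20],[2,7],[3,0],[4,20],[22,0],[30,8],[33,0],[39,15],[45,0],[48,11],[50,0]]
[[0,20],[2,7],[3,0],[4,20],[22,0],[30,8],[37,0],[39,15],[45,0],[48,11],[50,0]]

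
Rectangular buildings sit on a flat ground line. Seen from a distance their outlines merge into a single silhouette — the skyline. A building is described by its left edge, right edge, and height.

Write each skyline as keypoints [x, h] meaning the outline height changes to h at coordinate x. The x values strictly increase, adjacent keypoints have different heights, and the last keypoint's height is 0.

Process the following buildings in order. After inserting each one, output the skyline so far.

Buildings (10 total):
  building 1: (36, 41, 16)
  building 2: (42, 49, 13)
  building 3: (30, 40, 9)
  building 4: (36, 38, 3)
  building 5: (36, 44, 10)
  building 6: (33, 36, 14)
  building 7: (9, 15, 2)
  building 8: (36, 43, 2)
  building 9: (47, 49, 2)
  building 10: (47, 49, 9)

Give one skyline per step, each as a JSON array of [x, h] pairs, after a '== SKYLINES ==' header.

== SKYLINES ==
[[36,16],[41,0]]
[[36,16],[41,0],[42,13],[49,0]]
[[30,9],[36,16],[41,0],[42,13],[49,0]]
[[30,9],[36,16],[41,0],[42,13],[49,0]]
[[30,9],[36,16],[41,10],[42,13],[49,0]]
[[30,9],[33,14],[36,16],[41,10],[42,13],[49,0]]
[[9,2],[15,0],[30,9],[33,14],[36,16],[41,10],[42,13],[49,0]]
[[9,2],[15,0],[30,9],[33,14],[36,16],[41,10],[42,13],[49,0]]
[[9,2],[15,0],[30,9],[33,14],[36,16],[41,10],[42,13],[49,0]]
[[9,2],[15,0],[30,9],[33,14],[36,16],[41,10],[42,13],[49,0]]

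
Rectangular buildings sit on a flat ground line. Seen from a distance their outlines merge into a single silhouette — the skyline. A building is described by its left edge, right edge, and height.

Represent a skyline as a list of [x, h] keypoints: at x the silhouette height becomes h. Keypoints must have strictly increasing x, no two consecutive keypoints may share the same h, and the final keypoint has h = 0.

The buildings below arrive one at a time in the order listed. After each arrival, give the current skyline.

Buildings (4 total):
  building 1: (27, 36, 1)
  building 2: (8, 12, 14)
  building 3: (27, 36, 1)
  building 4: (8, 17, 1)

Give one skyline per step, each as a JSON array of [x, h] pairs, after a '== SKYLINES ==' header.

== SKYLINES ==
[[27,1],[36,0]]
[[8,14],[12,0],[27,1],[36,0]]
[[8,14],[12,0],[27,1],[36,0]]
[[8,14],[12,1],[17,0],[27,1],[36,0]]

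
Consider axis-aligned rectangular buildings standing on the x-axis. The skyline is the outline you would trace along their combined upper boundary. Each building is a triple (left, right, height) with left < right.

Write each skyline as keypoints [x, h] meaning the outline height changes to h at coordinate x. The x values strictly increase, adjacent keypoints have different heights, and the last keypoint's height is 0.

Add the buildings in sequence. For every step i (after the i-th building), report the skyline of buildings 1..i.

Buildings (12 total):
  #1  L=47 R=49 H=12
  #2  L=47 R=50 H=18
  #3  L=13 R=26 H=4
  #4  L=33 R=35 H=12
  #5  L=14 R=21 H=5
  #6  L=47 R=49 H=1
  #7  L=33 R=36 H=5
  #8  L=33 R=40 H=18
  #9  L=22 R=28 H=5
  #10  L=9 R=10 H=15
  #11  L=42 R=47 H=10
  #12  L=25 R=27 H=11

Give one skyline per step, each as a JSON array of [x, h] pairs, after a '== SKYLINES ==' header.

== SKYLINES ==
[[47,12],[49,0]]
[[47,18],[50,0]]
[[13,4],[26,0],[47,18],[50,0]]
[[13,4],[26,0],[33,12],[35,0],[47,18],[50,0]]
[[13,4],[14,5],[21,4],[26,0],[33,12],[35,0],[47,18],[50,0]]
[[13,4],[14,5],[21,4],[26,0],[33,12],[35,0],[47,18],[50,0]]
[[13,4],[14,5],[21,4],[26,0],[33,12],[35,5],[36,0],[47,18],[50,0]]
[[13,4],[14,5],[21,4],[26,0],[33,18],[40,0],[47,18],[50,0]]
[[13,4],[14,5],[21,4],[22,5],[28,0],[33,18],[40,0],[47,18],[50,0]]
[[9,15],[10,0],[13,4],[14,5],[21,4],[22,5],[28,0],[33,18],[40,0],[47,18],[50,0]]
[[9,15],[10,0],[13,4],[14,5],[21,4],[22,5],[28,0],[33,18],[40,0],[42,10],[47,18],[50,0]]
[[9,15],[10,0],[13,4],[14,5],[21,4],[22,5],[25,11],[27,5],[28,0],[33,18],[40,0],[42,10],[47,18],[50,0]]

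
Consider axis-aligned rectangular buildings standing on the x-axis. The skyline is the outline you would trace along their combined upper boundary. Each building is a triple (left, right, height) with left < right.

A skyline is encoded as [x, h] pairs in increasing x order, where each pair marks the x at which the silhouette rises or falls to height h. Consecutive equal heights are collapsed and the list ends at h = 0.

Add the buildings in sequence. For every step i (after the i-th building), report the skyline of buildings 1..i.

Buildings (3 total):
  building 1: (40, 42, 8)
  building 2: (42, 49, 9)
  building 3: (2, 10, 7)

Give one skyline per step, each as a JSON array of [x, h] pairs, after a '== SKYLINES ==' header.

== SKYLINES ==
[[40,8],[42,0]]
[[40,8],[42,9],[49,0]]
[[2,7],[10,0],[40,8],[42,9],[49,0]]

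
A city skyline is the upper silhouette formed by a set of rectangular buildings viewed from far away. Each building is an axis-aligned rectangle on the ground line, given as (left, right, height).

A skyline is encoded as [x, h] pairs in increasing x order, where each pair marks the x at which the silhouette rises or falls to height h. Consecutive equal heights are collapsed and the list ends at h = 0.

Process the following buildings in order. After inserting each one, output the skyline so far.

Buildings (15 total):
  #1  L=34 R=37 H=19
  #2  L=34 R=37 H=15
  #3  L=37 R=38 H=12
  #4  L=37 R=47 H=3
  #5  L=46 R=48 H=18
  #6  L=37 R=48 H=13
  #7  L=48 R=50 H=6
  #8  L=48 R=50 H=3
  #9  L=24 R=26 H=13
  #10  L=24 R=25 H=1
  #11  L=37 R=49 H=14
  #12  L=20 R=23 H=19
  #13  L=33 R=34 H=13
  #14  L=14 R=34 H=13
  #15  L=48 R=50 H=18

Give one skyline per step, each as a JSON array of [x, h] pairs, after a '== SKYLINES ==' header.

== SKYLINES ==
[[34,19],[37,0]]
[[34,19],[37,0]]
[[34,19],[37,12],[38,0]]
[[34,19],[37,12],[38,3],[47,0]]
[[34,19],[37,12],[38,3],[46,18],[48,0]]
[[34,19],[37,13],[46,18],[48,0]]
[[34,19],[37,13],[46,18],[48,6],[50,0]]
[[34,19],[37,13],[46,18],[48,6],[50,0]]
[[24,13],[26,0],[34,19],[37,13],[46,18],[48,6],[50,0]]
[[24,13],[26,0],[34,19],[37,13],[46,18],[48,6],[50,0]]
[[24,13],[26,0],[34,19],[37,14],[46,18],[48,14],[49,6],[50,0]]
[[20,19],[23,0],[24,13],[26,0],[34,19],[37,14],[46,18],[48,14],[49,6],[50,0]]
[[20,19],[23,0],[24,13],[26,0],[33,13],[34,19],[37,14],[46,18],[48,14],[49,6],[50,0]]
[[14,13],[20,19],[23,13],[34,19],[37,14],[46,18],[48,14],[49,6],[50,0]]
[[14,13],[20,19],[23,13],[34,19],[37,14],[46,18],[50,0]]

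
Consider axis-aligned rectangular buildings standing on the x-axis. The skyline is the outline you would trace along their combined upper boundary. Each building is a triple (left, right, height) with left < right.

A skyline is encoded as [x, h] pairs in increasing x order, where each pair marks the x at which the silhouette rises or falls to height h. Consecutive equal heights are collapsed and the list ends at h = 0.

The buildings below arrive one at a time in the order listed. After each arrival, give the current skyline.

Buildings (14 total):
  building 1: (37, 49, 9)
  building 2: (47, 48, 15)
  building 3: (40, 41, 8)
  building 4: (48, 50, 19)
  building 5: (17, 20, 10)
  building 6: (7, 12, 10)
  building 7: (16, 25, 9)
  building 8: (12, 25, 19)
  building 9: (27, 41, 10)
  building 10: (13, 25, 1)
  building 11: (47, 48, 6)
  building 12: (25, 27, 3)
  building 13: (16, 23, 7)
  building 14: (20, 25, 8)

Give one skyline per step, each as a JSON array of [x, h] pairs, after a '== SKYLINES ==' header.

== SKYLINES ==
[[37,9],[49,0]]
[[37,9],[47,15],[48,9],[49,0]]
[[37,9],[47,15],[48,9],[49,0]]
[[37,9],[47,15],[48,19],[50,0]]
[[17,10],[20,0],[37,9],[47,15],[48,19],[50,0]]
[[7,10],[12,0],[17,10],[20,0],[37,9],[47,15],[48,19],[50,0]]
[[7,10],[12,0],[16,9],[17,10],[20,9],[25,0],[37,9],[47,15],[48,19],[50,0]]
[[7,10],[12,19],[25,0],[37,9],[47,15],[48,19],[50,0]]
[[7,10],[12,19],[25,0],[27,10],[41,9],[47,15],[48,19],[50,0]]
[[7,10],[12,19],[25,0],[27,10],[41,9],[47,15],[48,19],[50,0]]
[[7,10],[12,19],[25,0],[27,10],[41,9],[47,15],[48,19],[50,0]]
[[7,10],[12,19],[25,3],[27,10],[41,9],[47,15],[48,19],[50,0]]
[[7,10],[12,19],[25,3],[27,10],[41,9],[47,15],[48,19],[50,0]]
[[7,10],[12,19],[25,3],[27,10],[41,9],[47,15],[48,19],[50,0]]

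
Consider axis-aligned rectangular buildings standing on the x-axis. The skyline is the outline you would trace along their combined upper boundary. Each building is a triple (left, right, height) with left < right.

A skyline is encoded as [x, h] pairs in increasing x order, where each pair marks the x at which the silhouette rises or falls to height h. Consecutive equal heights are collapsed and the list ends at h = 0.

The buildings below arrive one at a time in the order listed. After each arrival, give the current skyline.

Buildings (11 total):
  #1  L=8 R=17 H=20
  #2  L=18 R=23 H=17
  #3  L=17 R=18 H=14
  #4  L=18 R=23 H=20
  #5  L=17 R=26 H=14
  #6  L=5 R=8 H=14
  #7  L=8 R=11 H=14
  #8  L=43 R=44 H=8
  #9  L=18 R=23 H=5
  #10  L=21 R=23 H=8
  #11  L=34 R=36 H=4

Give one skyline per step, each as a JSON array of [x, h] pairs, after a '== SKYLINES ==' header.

== SKYLINES ==
[[8,20],[17,0]]
[[8,20],[17,0],[18,17],[23,0]]
[[8,20],[17,14],[18,17],[23,0]]
[[8,20],[17,14],[18,20],[23,0]]
[[8,20],[17,14],[18,20],[23,14],[26,0]]
[[5,14],[8,20],[17,14],[18,20],[23,14],[26,0]]
[[5,14],[8,20],[17,14],[18,20],[23,14],[26,0]]
[[5,14],[8,20],[17,14],[18,20],[23,14],[26,0],[43,8],[44,0]]
[[5,14],[8,20],[17,14],[18,20],[23,14],[26,0],[43,8],[44,0]]
[[5,14],[8,20],[17,14],[18,20],[23,14],[26,0],[43,8],[44,0]]
[[5,14],[8,20],[17,14],[18,20],[23,14],[26,0],[34,4],[36,0],[43,8],[44,0]]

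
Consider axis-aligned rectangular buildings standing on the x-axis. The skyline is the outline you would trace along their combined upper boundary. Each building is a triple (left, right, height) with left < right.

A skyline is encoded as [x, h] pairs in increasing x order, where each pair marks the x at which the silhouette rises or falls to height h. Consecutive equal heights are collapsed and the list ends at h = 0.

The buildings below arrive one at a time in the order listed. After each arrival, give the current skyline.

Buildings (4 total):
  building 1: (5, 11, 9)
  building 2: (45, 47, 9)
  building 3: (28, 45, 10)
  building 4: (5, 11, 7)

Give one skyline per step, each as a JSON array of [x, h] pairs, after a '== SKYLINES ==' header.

== SKYLINES ==
[[5,9],[11,0]]
[[5,9],[11,0],[45,9],[47,0]]
[[5,9],[11,0],[28,10],[45,9],[47,0]]
[[5,9],[11,0],[28,10],[45,9],[47,0]]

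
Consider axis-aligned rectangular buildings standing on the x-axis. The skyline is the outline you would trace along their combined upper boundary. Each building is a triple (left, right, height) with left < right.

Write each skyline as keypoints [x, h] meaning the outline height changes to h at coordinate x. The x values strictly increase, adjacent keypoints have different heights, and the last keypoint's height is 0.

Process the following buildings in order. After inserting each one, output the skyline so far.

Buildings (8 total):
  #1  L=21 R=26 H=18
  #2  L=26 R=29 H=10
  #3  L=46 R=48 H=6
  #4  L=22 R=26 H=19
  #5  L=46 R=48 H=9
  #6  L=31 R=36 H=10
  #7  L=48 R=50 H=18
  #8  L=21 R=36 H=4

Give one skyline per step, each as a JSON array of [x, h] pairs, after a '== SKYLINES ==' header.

== SKYLINES ==
[[21,18],[26,0]]
[[21,18],[26,10],[29,0]]
[[21,18],[26,10],[29,0],[46,6],[48,0]]
[[21,18],[22,19],[26,10],[29,0],[46,6],[48,0]]
[[21,18],[22,19],[26,10],[29,0],[46,9],[48,0]]
[[21,18],[22,19],[26,10],[29,0],[31,10],[36,0],[46,9],[48,0]]
[[21,18],[22,19],[26,10],[29,0],[31,10],[36,0],[46,9],[48,18],[50,0]]
[[21,18],[22,19],[26,10],[29,4],[31,10],[36,0],[46,9],[48,18],[50,0]]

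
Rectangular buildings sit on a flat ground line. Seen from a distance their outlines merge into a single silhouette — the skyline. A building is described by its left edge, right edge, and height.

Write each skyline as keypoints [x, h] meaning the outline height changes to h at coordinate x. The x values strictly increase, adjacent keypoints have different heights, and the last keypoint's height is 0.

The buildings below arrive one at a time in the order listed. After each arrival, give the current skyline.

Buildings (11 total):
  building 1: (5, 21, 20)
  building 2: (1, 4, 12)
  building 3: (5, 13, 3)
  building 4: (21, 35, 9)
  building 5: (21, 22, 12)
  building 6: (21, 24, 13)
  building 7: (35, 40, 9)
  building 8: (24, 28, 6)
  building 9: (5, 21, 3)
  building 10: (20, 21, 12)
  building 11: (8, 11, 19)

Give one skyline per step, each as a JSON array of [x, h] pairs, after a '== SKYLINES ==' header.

== SKYLINES ==
[[5,20],[21,0]]
[[1,12],[4,0],[5,20],[21,0]]
[[1,12],[4,0],[5,20],[21,0]]
[[1,12],[4,0],[5,20],[21,9],[35,0]]
[[1,12],[4,0],[5,20],[21,12],[22,9],[35,0]]
[[1,12],[4,0],[5,20],[21,13],[24,9],[35,0]]
[[1,12],[4,0],[5,20],[21,13],[24,9],[40,0]]
[[1,12],[4,0],[5,20],[21,13],[24,9],[40,0]]
[[1,12],[4,0],[5,20],[21,13],[24,9],[40,0]]
[[1,12],[4,0],[5,20],[21,13],[24,9],[40,0]]
[[1,12],[4,0],[5,20],[21,13],[24,9],[40,0]]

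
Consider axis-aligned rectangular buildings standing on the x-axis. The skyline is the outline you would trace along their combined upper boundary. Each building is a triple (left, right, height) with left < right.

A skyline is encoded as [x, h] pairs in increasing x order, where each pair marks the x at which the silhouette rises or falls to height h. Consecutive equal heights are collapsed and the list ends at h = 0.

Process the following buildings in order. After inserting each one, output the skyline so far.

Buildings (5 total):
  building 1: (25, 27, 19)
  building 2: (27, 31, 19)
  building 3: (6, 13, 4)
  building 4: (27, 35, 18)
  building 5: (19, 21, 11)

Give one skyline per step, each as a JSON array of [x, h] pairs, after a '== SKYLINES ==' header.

== SKYLINES ==
[[25,19],[27,0]]
[[25,19],[31,0]]
[[6,4],[13,0],[25,19],[31,0]]
[[6,4],[13,0],[25,19],[31,18],[35,0]]
[[6,4],[13,0],[19,11],[21,0],[25,19],[31,18],[35,0]]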